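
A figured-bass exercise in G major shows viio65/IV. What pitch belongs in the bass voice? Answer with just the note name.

D

The applied chord viio65/IV is rooted on B: B-D-F-Ab.
The figure 65 means first inversion — the third is in the bass.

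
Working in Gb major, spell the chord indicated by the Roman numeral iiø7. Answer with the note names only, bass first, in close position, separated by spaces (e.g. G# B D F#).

Ab Cb Ebb Gb

Scale degree 2 in Gb major is Ab; here the chord built on it is altered to a half-diminished seventh chord. iiø7 is the half-diminished supertonic seventh, borrowed from the parallel minor.
So the chord is Ab-Cb-Ebb-Gb.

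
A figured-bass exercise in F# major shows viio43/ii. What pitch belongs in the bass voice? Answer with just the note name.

The applied chord viio43/ii is rooted on F##: F##-A#-C#-E.
The figure 43 means second inversion — the fifth is in the bass.

C#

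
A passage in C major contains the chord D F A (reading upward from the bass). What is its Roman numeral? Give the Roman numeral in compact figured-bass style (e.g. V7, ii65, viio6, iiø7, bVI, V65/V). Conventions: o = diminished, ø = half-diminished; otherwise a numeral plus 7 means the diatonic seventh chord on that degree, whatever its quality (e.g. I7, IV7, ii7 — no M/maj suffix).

Stacked in thirds the chord is D-F-A: a minor triad on D.
In C major, D is the supertonic; the diatonic minor triad there is ii.

ii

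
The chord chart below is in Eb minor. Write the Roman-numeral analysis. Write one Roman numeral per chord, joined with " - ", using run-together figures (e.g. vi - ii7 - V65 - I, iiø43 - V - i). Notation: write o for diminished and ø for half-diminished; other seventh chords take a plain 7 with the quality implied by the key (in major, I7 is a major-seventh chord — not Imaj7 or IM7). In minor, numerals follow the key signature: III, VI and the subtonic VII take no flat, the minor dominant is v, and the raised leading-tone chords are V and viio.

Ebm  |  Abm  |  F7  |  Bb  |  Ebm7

i - iv - V7/V - V - i7

Ebm: root Eb is the tonic; minor triad there is i.
Abm: root Ab is the subdominant; minor triad there is iv.
F7: chromatic; F is V of V, so V7/V.
Bb: major triad on Bb = scale degree 5 → V.
Ebm7: root Eb is the tonic; minor seventh chord there is i7.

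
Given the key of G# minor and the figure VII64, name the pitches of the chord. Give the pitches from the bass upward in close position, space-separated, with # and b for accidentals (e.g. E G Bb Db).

In G# minor, scale degree 7 is F#, and the diatonic chord built there is a major triad.
That chord is spelled F#-A#-C#.
With the 64 figure the chord is in second inversion; from the bass C# upward in close position it reads C#-F#-A#.

C# F# A#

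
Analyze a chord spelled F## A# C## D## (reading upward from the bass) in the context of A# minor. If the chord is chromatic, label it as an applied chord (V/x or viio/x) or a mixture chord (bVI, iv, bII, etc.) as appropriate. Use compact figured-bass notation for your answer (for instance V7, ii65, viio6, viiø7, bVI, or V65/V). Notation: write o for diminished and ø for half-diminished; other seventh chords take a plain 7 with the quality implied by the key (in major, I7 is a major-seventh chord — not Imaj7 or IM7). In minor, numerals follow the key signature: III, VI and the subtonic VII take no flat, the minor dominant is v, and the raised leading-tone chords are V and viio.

The pitches D##-F##-A#-C## form a half-diminished seventh chord rooted on D##.
D## sits a half step below E# (V in A# minor); a diminished chord there is the applied leading-tone chord of V.
With F## in the bass the chord is in first inversion, so the figured bass is 65.

viiø65/V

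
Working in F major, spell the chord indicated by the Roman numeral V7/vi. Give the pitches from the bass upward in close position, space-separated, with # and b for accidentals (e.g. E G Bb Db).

A C# E G

V7/vi is a secondary dominant — the dominant seventh of vi. vi in F major is D, so the applied chord's root is A, a perfect fifth above.
Building a dominant seventh chord on A gives A-C#-E-G.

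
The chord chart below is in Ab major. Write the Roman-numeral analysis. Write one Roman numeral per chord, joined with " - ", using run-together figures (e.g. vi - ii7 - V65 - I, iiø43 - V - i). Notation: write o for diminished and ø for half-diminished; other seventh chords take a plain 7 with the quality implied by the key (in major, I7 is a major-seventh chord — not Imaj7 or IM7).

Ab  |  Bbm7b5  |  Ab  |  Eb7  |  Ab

I - iiø7 - I - V7 - I

Ab has root Ab, degree 1 in Ab major, so I.
Bbm7b5: Bb with this quality isn't in the key; it's iiø7, borrowed from the parallel minor.
Ab: major triad on Ab = scale degree 1 → I.
Eb7 has root Eb, degree 5 in Ab major, so V7.
Ab has root Ab, degree 1 in Ab major, so I.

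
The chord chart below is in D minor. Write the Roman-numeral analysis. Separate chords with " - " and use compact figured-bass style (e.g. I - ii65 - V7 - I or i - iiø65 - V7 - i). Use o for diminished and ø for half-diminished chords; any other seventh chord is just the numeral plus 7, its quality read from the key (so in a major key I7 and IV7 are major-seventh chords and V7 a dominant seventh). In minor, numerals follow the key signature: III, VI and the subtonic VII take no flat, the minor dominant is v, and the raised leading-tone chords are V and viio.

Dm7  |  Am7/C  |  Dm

i7 - v65 - i

Dm7: minor seventh chord on D = scale degree 1 → i7.
Am7/C: minor seventh chord on A = scale degree 5 → v65.
Dm: root D is the tonic; minor triad there is i.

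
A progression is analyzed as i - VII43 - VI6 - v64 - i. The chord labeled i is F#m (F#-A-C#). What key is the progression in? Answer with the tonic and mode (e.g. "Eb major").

The anchor chord is a minor triad on F#, labeled i.
If F# is scale degree 1 and the mode makes that degree carry a minor triad, the tonic is F# and the mode is minor.

F# minor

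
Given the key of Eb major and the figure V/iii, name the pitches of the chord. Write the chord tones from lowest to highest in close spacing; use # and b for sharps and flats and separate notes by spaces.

V/iii is a secondary dominant — the dominant triad of iii. iii in Eb major is G, so the applied chord's root is D, a perfect fifth above.
Building a major triad on D gives D-F#-A.

D F# A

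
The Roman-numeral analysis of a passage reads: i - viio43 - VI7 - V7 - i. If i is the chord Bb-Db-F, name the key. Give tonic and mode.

Bb minor

The anchor chord is a minor triad on Bb, labeled i.
If Bb is scale degree 1 and the mode makes that degree carry a minor triad, the tonic is Bb and the mode is minor.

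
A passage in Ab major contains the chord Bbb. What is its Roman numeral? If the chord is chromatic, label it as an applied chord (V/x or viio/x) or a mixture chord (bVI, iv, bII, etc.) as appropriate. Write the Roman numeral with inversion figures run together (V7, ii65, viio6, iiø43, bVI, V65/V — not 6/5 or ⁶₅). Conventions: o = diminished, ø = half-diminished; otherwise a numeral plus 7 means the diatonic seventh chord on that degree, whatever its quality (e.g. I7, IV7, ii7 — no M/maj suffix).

bII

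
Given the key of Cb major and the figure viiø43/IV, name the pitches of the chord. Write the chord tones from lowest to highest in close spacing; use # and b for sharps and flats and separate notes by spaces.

The slash marks an applied leading-tone chord: viio of IV. In Cb major, IV is Fb, so the leading tone to it is Eb, a half step below.
Building a half-diminished seventh chord on Eb gives Eb-Gb-Bbb-Db.
With the 43 figure the chord is in second inversion; from the bass Bbb upward in close position it reads Bbb-Db-Eb-Gb.

Bbb Db Eb Gb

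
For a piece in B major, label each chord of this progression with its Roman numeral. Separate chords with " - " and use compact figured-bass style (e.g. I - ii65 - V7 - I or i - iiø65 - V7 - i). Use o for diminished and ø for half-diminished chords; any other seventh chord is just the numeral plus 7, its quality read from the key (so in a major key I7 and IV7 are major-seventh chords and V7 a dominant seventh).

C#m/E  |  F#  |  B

C#m/E: root C# is the supertonic; minor triad there is ii6.
F#: root F# is the dominant; major triad there is V.
B has root B, degree 1 in B major, so I.

ii6 - V - I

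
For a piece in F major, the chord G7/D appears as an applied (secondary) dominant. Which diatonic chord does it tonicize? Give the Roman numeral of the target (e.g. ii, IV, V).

The chord is a dominant seventh chord on G.
A dominant resolves down a perfect fifth: G → C. In F major, C is scale degree 5, i.e. V.

V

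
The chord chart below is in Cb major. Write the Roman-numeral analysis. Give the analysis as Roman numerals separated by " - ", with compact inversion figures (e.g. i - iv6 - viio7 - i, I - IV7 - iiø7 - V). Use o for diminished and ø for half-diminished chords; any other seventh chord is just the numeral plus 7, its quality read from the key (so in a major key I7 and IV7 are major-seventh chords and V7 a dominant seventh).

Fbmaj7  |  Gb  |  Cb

Fbmaj7: major seventh chord on Fb = scale degree 4 → IV7.
Gb: major triad on Gb = scale degree 5 → V.
Cb: major triad on Cb = scale degree 1 → I.

IV7 - V - I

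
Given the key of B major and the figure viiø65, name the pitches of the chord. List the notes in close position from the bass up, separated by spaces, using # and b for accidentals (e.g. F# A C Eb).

C# E G# A#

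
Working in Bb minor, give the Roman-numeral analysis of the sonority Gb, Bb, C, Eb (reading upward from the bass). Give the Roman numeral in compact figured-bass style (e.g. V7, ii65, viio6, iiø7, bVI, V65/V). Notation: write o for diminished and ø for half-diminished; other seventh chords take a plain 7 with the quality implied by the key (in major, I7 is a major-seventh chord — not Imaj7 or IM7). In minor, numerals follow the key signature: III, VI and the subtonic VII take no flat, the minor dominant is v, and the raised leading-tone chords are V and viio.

The pitches C-Eb-Gb-Bb form a half-diminished seventh chord rooted on C.
C is scale degree 2 in Bb minor, and a half-diminished seventh chord on that degree is written iiø7.
With Gb in the bass the chord is in second inversion, so the figured bass is 43.

iiø43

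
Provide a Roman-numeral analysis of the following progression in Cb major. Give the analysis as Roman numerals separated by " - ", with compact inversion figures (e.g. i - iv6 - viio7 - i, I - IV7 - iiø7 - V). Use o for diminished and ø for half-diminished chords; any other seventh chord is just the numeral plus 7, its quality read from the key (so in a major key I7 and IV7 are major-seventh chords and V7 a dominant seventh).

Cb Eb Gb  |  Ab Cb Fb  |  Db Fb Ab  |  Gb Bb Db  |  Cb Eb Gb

Cb-Eb-Gb: major triad on Cb = scale degree 1 → I.
Ab-Cb-Fb: major triad on Fb = scale degree 4 → IV6.
Db-Fb-Ab: minor triad on Db = scale degree 2 → ii.
Gb-Bb-Db: major triad on Gb = scale degree 5 → V.
Cb-Eb-Gb: major triad on Cb = scale degree 1 → I.

I - IV6 - ii - V - I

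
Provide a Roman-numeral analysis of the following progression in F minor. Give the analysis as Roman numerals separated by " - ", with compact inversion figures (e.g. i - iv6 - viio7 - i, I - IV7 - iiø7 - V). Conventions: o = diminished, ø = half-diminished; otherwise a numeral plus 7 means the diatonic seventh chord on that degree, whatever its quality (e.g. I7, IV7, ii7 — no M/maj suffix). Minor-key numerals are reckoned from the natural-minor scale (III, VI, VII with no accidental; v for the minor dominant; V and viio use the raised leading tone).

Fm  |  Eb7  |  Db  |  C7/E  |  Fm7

Fm: root F is the tonic; minor triad there is i.
Eb7: dominant seventh chord on Eb = scale degree 7 → VII7.
Db: major triad on Db = scale degree 6 → VI.
C7/E has root C, degree 5 in F minor, so V65.
Fm7: minor seventh chord on F = scale degree 1 → i7.

i - VII7 - VI - V65 - i7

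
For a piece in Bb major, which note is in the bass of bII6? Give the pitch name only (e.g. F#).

bII in Bb major has root Cb; the chord is Cb-Eb-Gb.
The figure 6 means first inversion — the third is in the bass.

Eb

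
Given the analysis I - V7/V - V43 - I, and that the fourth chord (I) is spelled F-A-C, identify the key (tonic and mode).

F major

I is given as F-A-C — a major triad with root F.
If F is scale degree 1 and the mode makes that degree carry a major triad, the tonic is F and the mode is major.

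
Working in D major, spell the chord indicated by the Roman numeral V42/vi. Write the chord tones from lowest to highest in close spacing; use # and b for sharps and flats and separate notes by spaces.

E F# A# C#

The slash means an applied dominant: we want the dominant of vi. In D major, vi is B minor, and its dominant is built on F#.
Building a dominant seventh chord on F# gives F#-A#-C#-E.
The figured bass 42 indicates third inversion, placing the seventh (E) in the bass: E-F#-A#-C#.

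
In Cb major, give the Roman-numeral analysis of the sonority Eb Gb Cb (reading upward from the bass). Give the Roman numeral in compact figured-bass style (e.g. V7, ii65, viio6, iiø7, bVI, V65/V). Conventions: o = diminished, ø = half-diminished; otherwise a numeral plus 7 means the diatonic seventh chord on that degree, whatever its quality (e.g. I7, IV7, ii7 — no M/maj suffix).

I6

The pitches Cb-Eb-Gb form a major triad rooted on Cb.
Cb is scale degree 1 in Cb major, and a major triad on that degree is written I.
With Eb in the bass the chord is in first inversion, so the figured bass is 6.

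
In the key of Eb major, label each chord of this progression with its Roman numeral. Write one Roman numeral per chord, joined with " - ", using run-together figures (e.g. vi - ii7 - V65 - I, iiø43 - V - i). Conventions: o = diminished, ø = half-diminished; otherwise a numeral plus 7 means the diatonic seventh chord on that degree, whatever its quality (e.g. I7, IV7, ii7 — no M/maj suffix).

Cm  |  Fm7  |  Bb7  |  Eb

vi - ii7 - V7 - I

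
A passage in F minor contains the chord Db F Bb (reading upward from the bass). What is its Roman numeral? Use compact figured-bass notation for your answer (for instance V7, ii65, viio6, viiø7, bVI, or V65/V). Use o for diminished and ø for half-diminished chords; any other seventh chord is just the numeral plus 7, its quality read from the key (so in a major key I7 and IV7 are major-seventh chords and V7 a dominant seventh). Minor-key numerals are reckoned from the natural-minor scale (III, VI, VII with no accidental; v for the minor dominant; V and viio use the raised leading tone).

iv6

The pitches Bb-Db-F form a minor triad rooted on Bb.
In F minor, Bb is the subdominant; the diatonic minor triad there is iv.
With Db in the bass the chord is in first inversion, so the figured bass is 6.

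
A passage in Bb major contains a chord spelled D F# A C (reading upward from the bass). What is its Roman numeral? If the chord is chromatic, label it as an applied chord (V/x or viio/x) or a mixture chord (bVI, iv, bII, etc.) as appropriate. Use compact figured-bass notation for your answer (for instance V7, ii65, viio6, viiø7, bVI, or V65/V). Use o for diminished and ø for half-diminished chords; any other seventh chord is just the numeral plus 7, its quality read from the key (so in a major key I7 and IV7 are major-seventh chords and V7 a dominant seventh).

V7/vi

The pitches D-F#-A-C form a dominant seventh chord rooted on D.
D is not a diatonic chord root with this quality in Bb major, but it lies a perfect fifth above G (vi), so the chord functions as an applied dominant of vi.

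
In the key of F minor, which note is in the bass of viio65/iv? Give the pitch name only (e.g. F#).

The applied chord viio65/iv is rooted on A: A-C-Eb-Gb.
The figure 65 means first inversion — the third is in the bass.

C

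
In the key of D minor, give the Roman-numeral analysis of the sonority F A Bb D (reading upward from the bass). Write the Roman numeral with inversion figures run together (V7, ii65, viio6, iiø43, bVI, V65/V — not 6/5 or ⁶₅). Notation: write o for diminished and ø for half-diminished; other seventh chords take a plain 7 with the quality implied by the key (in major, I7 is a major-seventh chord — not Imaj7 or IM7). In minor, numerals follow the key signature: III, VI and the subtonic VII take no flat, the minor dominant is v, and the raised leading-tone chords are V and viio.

The pitches Bb-D-F-A form a major seventh chord rooted on Bb.
Bb is scale degree 6 in D minor, and a major seventh chord on that degree is written VI7.
With F in the bass the chord is in second inversion, so the figured bass is 43.

VI43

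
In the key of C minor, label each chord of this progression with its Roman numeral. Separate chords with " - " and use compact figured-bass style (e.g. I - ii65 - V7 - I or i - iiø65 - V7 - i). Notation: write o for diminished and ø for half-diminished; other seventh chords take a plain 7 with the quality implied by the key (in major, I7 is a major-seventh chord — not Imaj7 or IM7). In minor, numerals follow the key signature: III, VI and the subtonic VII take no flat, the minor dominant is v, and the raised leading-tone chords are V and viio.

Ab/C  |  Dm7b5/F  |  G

VI6 - iiø65 - V

Ab/C has root Ab, degree 6 in C minor, so VI6.
Dm7b5/F has root D, degree 2 in C minor, so iiø65.
G has root G, degree 5 in C minor, so V.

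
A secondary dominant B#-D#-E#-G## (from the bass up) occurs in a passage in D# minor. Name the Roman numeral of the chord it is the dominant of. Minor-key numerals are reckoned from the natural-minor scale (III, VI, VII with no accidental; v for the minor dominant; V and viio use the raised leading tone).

V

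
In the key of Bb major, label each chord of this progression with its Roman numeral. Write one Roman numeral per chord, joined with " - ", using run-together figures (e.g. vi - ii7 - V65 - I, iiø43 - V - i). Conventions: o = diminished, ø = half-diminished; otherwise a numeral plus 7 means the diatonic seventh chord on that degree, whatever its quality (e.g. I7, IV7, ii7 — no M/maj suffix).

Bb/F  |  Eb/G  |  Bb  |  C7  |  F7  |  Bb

I64 - IV6 - I - V7/V - V7 - I

Bb/F has root Bb, degree 1 in Bb major, so I64.
Eb/G has root Eb, degree 4 in Bb major, so IV6.
Bb has root Bb, degree 1 in Bb major, so I.
C7: a dominant seventh chord on C, the applied dominant of V → V7/V.
F7 has root F, degree 5 in Bb major, so V7.
Bb: major triad on Bb = scale degree 1 → I.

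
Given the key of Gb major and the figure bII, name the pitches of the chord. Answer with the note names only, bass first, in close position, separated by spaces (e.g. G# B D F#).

Abb Cb Ebb

Scale degree 2 in Gb major is Ab; lowering it a half step gives Abb. bII is the Neapolitan chord — a major triad on the lowered second degree.
So the chord is Abb-Cb-Ebb.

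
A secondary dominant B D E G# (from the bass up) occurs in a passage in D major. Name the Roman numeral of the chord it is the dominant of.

The chord is a dominant seventh chord on E.
A dominant resolves down a perfect fifth: E → A. In D major, A is scale degree 5, i.e. V.

V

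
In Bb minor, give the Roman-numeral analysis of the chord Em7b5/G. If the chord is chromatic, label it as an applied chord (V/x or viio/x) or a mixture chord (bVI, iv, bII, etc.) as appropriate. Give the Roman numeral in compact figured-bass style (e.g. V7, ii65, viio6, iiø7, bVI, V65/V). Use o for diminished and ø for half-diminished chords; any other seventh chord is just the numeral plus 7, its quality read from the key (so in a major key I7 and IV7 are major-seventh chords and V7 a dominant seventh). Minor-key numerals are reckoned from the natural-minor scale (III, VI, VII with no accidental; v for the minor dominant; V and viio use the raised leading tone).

viiø65/V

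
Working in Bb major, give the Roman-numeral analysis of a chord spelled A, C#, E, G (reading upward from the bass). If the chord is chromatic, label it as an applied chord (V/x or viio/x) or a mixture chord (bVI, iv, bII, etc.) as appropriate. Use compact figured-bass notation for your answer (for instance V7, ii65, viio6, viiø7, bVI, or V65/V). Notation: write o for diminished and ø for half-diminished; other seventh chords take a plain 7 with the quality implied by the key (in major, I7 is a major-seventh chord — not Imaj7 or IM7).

The pitches A-C#-E-G form a dominant seventh chord rooted on A.
A is not a diatonic chord root with this quality in Bb major, but it lies a perfect fifth above D (iii), so the chord functions as an applied dominant of iii.

V7/iii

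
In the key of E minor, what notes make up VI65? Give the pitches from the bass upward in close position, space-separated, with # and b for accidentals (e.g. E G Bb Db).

The numeral's case and figure indicate a major seventh chord. In E minor its root, the submediant, is C.
That chord is spelled C-E-G-B.
With the 65 figure the chord is in first inversion; from the bass E upward in close position it reads E-G-B-C.

E G B C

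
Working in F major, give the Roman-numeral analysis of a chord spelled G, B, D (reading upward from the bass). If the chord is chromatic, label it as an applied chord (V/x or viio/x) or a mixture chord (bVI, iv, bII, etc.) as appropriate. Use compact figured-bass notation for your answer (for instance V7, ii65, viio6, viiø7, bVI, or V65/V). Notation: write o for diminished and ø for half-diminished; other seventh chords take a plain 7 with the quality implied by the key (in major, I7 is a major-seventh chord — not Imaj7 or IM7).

The pitches G-B-D form a major triad rooted on G.
G is not a diatonic chord root with this quality in F major, but it lies a perfect fifth above C (V), so the chord functions as an applied dominant of V.

V/V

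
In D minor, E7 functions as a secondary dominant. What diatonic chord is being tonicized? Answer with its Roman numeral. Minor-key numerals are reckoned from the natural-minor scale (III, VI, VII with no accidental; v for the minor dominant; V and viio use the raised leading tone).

V

The chord is a dominant seventh chord on E.
A dominant resolves down a perfect fifth: E → A. In D minor, A is scale degree 5, i.e. V.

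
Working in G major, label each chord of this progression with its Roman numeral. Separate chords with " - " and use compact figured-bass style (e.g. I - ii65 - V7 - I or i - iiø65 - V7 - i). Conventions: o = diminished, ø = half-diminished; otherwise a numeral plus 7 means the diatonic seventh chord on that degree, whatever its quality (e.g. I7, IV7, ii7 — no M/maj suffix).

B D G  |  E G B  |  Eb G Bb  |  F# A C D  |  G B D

I6 - vi - bVI - V65 - I

B-D-G: root G is the tonic; major triad there is I6.
E-G-B: minor triad on E = scale degree 6 → vi.
Eb-G-Bb: Eb with this quality isn't in the key; it's bVI, borrowed from the parallel minor.
F#-A-C-D: root D is the dominant; dominant seventh chord there is V65.
G-B-D: root G is the tonic; major triad there is I.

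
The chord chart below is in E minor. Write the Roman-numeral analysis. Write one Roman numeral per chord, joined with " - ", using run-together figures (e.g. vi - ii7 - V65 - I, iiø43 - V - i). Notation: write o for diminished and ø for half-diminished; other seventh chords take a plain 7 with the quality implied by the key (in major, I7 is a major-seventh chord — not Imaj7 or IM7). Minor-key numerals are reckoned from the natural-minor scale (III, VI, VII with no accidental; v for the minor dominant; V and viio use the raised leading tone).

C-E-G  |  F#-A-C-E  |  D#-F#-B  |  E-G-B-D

VI - iiø7 - V6 - i7

C-E-G: major triad on C = scale degree 6 → VI.
F#-A-C-E has root F#, degree 2 in E minor, so iiø7.
D#-F#-B: root B is the dominant; major triad there is V6.
E-G-B-D: root E is the tonic; minor seventh chord there is i7.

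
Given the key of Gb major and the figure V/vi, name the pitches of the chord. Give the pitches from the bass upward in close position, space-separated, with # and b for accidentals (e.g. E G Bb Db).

The slash means an applied dominant: we want the dominant of vi. In Gb major, vi is Eb minor, and its dominant is built on Bb.
Building a major triad on Bb gives Bb-D-F.

Bb D F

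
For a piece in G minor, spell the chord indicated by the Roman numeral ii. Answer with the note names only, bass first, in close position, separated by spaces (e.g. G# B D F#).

ii is the minor supertonic, borrowed from the parallel major (the Dorian ii). In G minor that root is A.
So the chord is A-C-E, a minor triad.

A C E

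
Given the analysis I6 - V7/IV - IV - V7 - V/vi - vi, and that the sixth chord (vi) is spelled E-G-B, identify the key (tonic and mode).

G major

The chord Em is a minor triad rooted on E; its label is vi.
vi on E implies E is the submediant; that puts the tonic at G, and the lowercase numeral fits major mode.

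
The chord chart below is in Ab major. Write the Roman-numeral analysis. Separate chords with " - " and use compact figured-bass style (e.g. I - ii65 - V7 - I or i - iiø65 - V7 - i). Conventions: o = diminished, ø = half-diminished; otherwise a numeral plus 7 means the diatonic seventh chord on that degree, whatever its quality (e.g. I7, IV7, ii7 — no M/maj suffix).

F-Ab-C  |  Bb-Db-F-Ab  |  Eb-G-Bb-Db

F-Ab-C has root F, degree 6 in Ab major, so vi.
Bb-Db-F-Ab: root Bb is the supertonic; minor seventh chord there is ii7.
Eb-G-Bb-Db: root Eb is the dominant; dominant seventh chord there is V7.

vi - ii7 - V7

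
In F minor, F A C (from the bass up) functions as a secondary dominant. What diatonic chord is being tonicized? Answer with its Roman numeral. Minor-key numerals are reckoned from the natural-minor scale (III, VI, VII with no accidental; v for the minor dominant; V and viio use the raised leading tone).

iv

The chord is a major triad on F.
A dominant resolves down a perfect fifth: F → Bb. In F minor, Bb is scale degree 4, i.e. iv.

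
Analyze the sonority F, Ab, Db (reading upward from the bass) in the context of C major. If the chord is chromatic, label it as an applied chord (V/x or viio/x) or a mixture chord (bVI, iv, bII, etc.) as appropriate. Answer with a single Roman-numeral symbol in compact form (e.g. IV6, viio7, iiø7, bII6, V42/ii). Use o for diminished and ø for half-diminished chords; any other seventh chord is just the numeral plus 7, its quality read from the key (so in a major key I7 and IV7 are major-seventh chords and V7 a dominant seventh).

bII6

The pitches Db-F-Ab form a major triad rooted on Db.
Db is the lowered second degree of C major (diatonic 2 would be D). This is the Neapolitan sixth — a major triad on the lowered second degree, here in its customary first inversion.
With F in the bass the chord is in first inversion, so the figured bass is 6.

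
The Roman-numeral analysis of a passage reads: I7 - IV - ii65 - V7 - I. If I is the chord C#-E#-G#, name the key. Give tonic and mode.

C# major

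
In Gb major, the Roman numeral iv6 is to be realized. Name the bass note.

Ebb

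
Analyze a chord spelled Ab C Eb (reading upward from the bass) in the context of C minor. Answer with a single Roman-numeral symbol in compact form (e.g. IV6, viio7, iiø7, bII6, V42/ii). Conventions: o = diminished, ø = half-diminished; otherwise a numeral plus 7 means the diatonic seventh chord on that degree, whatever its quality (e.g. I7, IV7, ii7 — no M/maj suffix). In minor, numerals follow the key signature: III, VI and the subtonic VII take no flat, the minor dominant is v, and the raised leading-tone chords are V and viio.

Stacked in thirds the chord is Ab-C-Eb: a major triad on Ab.
In C minor, Ab is the submediant; the diatonic major triad there is VI.

VI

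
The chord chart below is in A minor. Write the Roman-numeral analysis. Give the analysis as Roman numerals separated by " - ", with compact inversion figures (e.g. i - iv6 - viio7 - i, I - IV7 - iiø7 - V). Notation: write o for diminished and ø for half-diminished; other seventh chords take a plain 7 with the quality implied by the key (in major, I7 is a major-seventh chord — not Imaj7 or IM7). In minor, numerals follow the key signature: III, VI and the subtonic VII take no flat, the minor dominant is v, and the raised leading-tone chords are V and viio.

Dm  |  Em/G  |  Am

Dm has root D, degree 4 in A minor, so iv.
Em/G has root E, degree 5 in A minor, so v6.
Am: minor triad on A = scale degree 1 → i.

iv - v6 - i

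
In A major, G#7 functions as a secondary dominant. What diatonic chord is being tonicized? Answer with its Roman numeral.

iii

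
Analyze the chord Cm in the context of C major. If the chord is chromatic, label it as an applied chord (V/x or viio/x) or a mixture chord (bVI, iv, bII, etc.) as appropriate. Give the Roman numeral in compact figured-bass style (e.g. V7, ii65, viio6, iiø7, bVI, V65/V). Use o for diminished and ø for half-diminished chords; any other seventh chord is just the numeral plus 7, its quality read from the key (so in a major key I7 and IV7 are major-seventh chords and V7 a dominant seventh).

i

Stacked in thirds the chord is C-Eb-G: a minor triad on C.
C is the first degree of C major. This is the minor tonic, borrowed from the parallel minor.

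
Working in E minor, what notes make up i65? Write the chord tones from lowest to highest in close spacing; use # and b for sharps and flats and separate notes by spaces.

The numeral's case and figure indicate a minor seventh chord. In E minor its root, the first degree, is E.
That chord is spelled E-G-B-D.
With the 65 figure the chord is in first inversion; from the bass G upward in close position it reads G-B-D-E.

G B D E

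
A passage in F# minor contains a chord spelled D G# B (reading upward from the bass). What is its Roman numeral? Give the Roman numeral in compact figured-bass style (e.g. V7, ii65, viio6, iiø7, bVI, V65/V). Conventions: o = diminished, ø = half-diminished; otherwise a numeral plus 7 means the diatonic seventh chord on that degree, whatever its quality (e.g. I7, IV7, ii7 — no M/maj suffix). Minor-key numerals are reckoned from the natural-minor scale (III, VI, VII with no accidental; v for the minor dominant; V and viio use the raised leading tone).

iio64

Stacked in thirds the chord is G#-B-D: a diminished triad on G#.
In F# minor, G# is the supertonic; the diatonic diminished triad there is iio.
With D in the bass the chord is in second inversion, so the figured bass is 64.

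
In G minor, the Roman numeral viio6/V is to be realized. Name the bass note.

E

The applied chord viio6/V is rooted on C#: C#-E-G.
The figure 6 means first inversion — the third is in the bass.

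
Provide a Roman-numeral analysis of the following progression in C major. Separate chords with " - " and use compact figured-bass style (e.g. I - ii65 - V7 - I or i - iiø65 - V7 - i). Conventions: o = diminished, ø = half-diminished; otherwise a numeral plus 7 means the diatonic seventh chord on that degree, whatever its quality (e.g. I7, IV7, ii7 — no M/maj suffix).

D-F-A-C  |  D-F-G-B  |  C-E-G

ii7 - V43 - I

D-F-A-C has root D, degree 2 in C major, so ii7.
D-F-G-B: root G is the dominant; dominant seventh chord there is V43.
C-E-G: major triad on C = scale degree 1 → I.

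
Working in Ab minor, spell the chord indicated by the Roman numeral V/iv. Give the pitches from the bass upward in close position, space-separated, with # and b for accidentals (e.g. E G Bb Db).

V/iv is a secondary dominant — the dominant triad of iv. iv in Ab minor is Db, so the applied chord's root is Ab, a perfect fifth above.
Building a major triad on Ab gives Ab-C-Eb.

Ab C Eb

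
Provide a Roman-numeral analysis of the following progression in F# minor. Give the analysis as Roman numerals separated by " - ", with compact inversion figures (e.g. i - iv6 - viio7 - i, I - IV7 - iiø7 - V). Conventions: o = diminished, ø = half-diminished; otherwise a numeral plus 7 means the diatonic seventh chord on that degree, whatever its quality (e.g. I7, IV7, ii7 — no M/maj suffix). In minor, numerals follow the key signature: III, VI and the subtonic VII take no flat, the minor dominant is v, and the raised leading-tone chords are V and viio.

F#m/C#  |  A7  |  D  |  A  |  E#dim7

i64 - V7/VI - VI - III - viio7

F#m/C#: root F# is the tonic; minor triad there is i64.
A7: chromatic; A is V of VI, so V7/VI.
D: major triad on D = scale degree 6 → VI.
A has root A, degree 3 in F# minor, so III.
E#dim7 has root E#, degree 7 in F# minor, so viio7.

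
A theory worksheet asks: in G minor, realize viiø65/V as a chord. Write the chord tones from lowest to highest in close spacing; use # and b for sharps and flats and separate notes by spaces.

The slash marks an applied leading-tone chord: viio of V. In G minor, V is D, so the leading tone to it is C#, a half step below.
Building a half-diminished seventh chord on C# gives C#-E-G-B.
The figured bass 65 indicates first inversion, placing the third (E) in the bass: E-G-B-C#.

E G B C#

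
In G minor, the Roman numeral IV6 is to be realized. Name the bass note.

E

IV in G minor has root C; the chord is C-E-G.
The figure 6 means first inversion — the third is in the bass.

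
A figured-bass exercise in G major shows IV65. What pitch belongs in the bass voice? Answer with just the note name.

E

IV in G major has root C; the chord is C-E-G-B.
The figure 65 means first inversion — the third is in the bass.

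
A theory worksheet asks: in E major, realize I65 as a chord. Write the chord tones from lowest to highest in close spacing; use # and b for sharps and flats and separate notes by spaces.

The numeral's case and figure indicate a major seventh chord. In E major its root, the first degree, is E.
That chord is spelled E-G#-B-D#.
The figured bass 65 indicates first inversion, placing the third (G#) in the bass: G#-B-D#-E.

G# B D# E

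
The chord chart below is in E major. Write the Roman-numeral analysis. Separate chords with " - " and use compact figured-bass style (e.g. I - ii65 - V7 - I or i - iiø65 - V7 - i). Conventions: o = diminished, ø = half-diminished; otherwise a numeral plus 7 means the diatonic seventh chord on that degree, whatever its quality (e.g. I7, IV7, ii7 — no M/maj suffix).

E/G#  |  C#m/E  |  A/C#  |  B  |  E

E/G#: root E is the tonic; major triad there is I6.
C#m/E has root C#, degree 6 in E major, so vi6.
A/C#: root A is the subdominant; major triad there is IV6.
B: root B is the dominant; major triad there is V.
E has root E, degree 1 in E major, so I.

I6 - vi6 - IV6 - V - I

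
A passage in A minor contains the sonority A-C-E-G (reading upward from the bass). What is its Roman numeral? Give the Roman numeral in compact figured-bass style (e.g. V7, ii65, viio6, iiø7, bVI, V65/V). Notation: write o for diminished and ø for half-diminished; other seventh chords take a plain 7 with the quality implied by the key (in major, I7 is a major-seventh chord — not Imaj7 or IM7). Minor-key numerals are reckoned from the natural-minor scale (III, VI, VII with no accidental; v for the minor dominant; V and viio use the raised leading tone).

i7

Stacked in thirds the chord is A-C-E-G: a minor seventh chord on A.
In A minor, A is the tonic; the diatonic minor seventh chord there is i7.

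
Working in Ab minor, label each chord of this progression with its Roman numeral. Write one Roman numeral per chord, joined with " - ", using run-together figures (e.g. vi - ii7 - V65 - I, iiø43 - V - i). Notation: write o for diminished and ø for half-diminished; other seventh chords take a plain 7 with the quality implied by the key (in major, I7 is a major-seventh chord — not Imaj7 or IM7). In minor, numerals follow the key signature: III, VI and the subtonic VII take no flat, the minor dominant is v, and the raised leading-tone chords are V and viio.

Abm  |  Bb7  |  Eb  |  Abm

i - V7/V - V - i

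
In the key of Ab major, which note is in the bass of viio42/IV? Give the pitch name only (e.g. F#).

Bbb

The applied chord viio42/IV is rooted on C: C-Eb-Gb-Bbb.
The figure 42 means third inversion — the seventh is in the bass.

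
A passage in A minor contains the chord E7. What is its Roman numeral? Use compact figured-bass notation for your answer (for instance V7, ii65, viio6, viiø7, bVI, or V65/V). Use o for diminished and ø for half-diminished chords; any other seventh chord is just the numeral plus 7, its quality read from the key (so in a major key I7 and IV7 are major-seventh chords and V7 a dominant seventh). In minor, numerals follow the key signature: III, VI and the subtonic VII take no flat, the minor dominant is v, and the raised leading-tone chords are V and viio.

Stacked in thirds the chord is E-G#-B-D: a dominant seventh chord on E.
E is scale degree 5 in A minor, and a dominant seventh chord on that degree is written V7.

V7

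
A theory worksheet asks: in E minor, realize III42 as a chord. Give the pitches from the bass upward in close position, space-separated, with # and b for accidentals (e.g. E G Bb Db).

F# G B D

In E minor, the third degree is G, and the diatonic chord built there is a major seventh chord.
That chord is spelled G-B-D-F#.
The figured bass 42 indicates third inversion, placing the seventh (F#) in the bass: F#-G-B-D.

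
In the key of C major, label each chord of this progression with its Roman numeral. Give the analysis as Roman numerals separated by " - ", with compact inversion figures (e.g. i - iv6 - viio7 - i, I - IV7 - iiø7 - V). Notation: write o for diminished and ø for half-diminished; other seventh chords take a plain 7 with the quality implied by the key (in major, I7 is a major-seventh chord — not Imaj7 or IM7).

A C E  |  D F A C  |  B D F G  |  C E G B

vi - ii7 - V65 - I7

A-C-E: minor triad on A = scale degree 6 → vi.
D-F-A-C: minor seventh chord on D = scale degree 2 → ii7.
B-D-F-G: root G is the dominant; dominant seventh chord there is V65.
C-E-G-B: root C is the tonic; major seventh chord there is I7.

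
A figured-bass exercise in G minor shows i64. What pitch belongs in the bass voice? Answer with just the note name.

i in G minor has root G; the chord is G-Bb-D.
The figure 64 means second inversion — the fifth is in the bass.

D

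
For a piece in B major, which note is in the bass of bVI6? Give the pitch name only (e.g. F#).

B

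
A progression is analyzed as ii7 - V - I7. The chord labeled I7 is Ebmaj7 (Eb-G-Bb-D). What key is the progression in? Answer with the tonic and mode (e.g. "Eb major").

Eb major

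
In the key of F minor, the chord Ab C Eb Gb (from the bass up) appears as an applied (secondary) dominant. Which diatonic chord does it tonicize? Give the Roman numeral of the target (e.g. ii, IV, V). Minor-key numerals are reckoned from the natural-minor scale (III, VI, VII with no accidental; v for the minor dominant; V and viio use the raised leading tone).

VI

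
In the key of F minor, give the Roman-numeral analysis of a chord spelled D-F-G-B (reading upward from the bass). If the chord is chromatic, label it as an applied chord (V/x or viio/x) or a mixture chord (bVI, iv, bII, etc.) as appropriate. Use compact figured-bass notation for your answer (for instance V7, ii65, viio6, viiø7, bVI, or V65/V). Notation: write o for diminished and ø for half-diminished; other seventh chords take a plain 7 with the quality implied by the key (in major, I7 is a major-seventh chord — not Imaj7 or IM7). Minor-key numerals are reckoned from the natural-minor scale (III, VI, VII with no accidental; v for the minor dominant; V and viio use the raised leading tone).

Stacked in thirds the chord is G-B-D-F: a dominant seventh chord on G.
G is not a diatonic chord root with this quality in F minor, but it lies a perfect fifth above C (V), so the chord functions as an applied dominant of V.
With D in the bass the chord is in second inversion, so the figured bass is 43.

V43/V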